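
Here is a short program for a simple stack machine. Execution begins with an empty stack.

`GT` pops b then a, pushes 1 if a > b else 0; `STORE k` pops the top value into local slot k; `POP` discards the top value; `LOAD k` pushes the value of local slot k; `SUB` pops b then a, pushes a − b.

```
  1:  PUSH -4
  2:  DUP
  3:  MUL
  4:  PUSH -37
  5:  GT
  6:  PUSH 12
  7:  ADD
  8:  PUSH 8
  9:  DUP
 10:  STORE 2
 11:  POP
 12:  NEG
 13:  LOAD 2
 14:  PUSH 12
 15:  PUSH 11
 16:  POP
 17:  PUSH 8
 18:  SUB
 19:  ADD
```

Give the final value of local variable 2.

PUSH -4   -4
DUP       -4 -4
MUL       16
PUSH -37  16 -37
GT        1
PUSH 12   1 12
ADD       13
PUSH 8    13 8
DUP       13 8 8
STORE 2   13 8
POP       13
NEG       -13
LOAD 2    -13 8
PUSH 12   -13 8 12
PUSH 11   -13 8 12 11
POP       -13 8 12
PUSH 8    -13 8 12 8
SUB       -13 8 4
ADD       -13 12

8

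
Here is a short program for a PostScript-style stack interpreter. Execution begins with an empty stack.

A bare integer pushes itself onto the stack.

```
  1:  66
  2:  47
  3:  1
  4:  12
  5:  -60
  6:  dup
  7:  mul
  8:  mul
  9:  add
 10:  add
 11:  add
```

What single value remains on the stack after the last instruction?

43314

66   66
47   66 47
1    66 47 1
12   66 47 1 12
-60  66 47 1 12 -60
dup  66 47 1 12 -60 -60
mul  66 47 1 12 3600
mul  66 47 1 43200
add  66 47 43201
add  66 43248
add  43314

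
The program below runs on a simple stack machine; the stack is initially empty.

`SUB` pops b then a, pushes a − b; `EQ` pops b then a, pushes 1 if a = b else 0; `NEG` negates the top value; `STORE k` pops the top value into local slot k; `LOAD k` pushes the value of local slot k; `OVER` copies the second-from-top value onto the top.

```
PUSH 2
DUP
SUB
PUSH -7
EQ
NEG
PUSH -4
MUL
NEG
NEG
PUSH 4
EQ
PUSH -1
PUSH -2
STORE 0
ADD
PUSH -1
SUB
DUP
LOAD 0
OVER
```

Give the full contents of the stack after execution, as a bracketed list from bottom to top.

PUSH 2  : [2]
DUP     : [2, 2]
SUB     : [0]
PUSH -7 : [0, -7]
EQ      : [0]
NEG     : [0]
PUSH -4 : [0, -4]
MUL     : [0]
NEG     : [0]
NEG     : [0]
PUSH 4  : [0, 4]
EQ      : [0]
PUSH -1 : [0, -1]
PUSH -2 : [0, -1, -2]
STORE 0 : [0, -1]
ADD     : [-1]
PUSH -1 : [-1, -1]
SUB     : [0]
DUP     : [0, 0]
LOAD 0  : [0, 0, -2]
OVER    : [0, 0, -2, 0]

[0, 0, -2, 0]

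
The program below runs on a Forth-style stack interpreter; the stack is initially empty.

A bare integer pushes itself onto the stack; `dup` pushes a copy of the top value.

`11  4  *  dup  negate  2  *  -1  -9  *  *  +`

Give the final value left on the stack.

-748

11      [11]
4       [11, 4]
*       [44]
dup     [44, 44]
negate  [44, -44]
2       [44, -44, 2]
*       [44, -88]
-1      [44, -88, -1]
-9      [44, -88, -1, -9]
*       [44, -88, 9]
*       [44, -792]
+       [-748]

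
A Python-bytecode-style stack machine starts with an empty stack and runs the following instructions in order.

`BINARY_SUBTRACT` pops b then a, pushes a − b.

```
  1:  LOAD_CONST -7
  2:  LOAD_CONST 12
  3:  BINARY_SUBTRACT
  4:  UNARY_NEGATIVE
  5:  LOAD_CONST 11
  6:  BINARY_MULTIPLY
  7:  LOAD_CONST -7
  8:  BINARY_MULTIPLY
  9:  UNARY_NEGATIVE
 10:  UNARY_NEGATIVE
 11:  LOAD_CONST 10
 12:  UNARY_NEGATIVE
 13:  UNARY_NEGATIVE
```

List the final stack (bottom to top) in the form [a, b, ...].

[-1463, 10]

LOAD_CONST -7    [-7]
LOAD_CONST 12    [-7, 12]
BINARY_SUBTRACT  [-19]
UNARY_NEGATIVE   [19]
LOAD_CONST 11    [19, 11]
BINARY_MULTIPLY  [209]
LOAD_CONST -7    [209, -7]
BINARY_MULTIPLY  [-1463]
UNARY_NEGATIVE   [1463]
UNARY_NEGATIVE   [-1463]
LOAD_CONST 10    [-1463, 10]
UNARY_NEGATIVE   [-1463, -10]
UNARY_NEGATIVE   [-1463, 10]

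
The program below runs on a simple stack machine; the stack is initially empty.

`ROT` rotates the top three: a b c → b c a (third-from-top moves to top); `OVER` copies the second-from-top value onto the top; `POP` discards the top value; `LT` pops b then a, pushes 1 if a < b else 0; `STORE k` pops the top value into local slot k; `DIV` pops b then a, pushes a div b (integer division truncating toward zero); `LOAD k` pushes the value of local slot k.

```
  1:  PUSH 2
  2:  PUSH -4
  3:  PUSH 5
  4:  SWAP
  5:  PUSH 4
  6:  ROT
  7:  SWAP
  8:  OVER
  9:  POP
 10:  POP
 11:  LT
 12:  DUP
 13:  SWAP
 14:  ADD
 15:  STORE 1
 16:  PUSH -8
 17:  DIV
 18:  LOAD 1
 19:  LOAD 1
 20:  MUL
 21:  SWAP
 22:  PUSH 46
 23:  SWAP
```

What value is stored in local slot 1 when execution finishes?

2

PUSH 2  : [2]
PUSH -4 : [2, -4]
PUSH 5  : [2, -4, 5]
SWAP    : [2, 5, -4]
PUSH 4  : [2, 5, -4, 4]
ROT     : [2, -4, 4, 5]
SWAP    : [2, -4, 5, 4]
OVER    : [2, -4, 5, 4, 5]
POP     : [2, -4, 5, 4]
POP     : [2, -4, 5]
LT      : [2, 1]
DUP     : [2, 1, 1]
SWAP    : [2, 1, 1]
ADD     : [2, 2]
STORE 1 : [2]
PUSH -8 : [2, -8]
DIV     : [0]
LOAD 1  : [0, 2]
LOAD 1  : [0, 2, 2]
MUL     : [0, 4]
SWAP    : [4, 0]
PUSH 46 : [4, 0, 46]
SWAP    : [4, 46, 0]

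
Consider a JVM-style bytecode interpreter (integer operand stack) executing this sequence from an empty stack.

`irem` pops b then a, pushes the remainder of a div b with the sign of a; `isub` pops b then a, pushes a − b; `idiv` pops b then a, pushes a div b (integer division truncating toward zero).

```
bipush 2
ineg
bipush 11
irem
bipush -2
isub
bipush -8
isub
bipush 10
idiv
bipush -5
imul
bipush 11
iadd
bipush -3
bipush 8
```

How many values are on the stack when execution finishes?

3

bipush 2  : [2]
ineg      : [-2]
bipush 11 : [-2, 11]
irem      : [-2]
bipush -2 : [-2, -2]
isub      : [0]
bipush -8 : [0, -8]
isub      : [8]
bipush 10 : [8, 10]
idiv      : [0]
bipush -5 : [0, -5]
imul      : [0]
bipush 11 : [0, 11]
iadd      : [11]
bipush -3 : [11, -3]
bipush 8  : [11, -3, 8]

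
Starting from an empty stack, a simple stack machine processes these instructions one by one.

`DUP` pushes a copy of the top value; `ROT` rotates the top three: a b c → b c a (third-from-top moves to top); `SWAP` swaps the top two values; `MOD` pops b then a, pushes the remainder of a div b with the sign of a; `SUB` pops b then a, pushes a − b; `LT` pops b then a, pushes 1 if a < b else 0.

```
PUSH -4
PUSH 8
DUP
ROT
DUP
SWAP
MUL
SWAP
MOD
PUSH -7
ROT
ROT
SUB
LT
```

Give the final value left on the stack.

1

PUSH -4  [-4]
PUSH 8   [-4, 8]
DUP      [-4, 8, 8]
ROT      [8, 8, -4]
DUP      [8, 8, -4, -4]
SWAP     [8, 8, -4, -4]
MUL      [8, 8, 16]
SWAP     [8, 16, 8]
MOD      [8, 0]
PUSH -7  [8, 0, -7]
ROT      [0, -7, 8]
ROT      [-7, 8, 0]
SUB      [-7, 8]
LT       [1]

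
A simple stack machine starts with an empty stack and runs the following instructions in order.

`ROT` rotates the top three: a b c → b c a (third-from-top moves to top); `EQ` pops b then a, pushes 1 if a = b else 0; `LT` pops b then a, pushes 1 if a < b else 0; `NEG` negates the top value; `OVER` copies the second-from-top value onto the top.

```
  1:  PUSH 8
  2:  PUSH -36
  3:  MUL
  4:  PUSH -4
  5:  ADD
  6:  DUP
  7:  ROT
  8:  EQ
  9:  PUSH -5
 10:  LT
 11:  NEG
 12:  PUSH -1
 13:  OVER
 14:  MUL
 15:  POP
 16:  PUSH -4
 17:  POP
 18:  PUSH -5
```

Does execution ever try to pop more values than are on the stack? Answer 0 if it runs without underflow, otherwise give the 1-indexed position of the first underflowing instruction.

PUSH 8   : [8]
PUSH -36 : [8, -36]
MUL      : [-288]
PUSH -4  : [-288, -4]
ADD      : [-292]
DUP      : [-292, -292]
ROT  — needs 3 operands, stack has 2 → underflow

7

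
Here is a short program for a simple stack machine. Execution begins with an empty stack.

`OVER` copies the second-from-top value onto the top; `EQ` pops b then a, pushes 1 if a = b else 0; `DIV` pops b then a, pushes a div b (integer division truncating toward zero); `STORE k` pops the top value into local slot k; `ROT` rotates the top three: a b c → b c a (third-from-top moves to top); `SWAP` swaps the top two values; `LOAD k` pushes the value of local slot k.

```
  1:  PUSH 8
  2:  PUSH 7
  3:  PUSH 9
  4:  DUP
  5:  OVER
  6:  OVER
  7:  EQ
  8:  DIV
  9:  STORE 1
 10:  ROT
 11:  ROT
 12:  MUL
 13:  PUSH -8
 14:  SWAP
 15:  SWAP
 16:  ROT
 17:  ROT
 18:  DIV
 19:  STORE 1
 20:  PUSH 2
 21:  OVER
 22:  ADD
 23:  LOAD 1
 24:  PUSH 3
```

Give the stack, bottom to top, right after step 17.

PUSH 8  → [8]
PUSH 7  → [8, 7]
PUSH 9  → [8, 7, 9]
DUP     → [8, 7, 9, 9]
OVER    → [8, 7, 9, 9, 9]
OVER    → [8, 7, 9, 9, 9, 9]
EQ      → [8, 7, 9, 9, 1]
DIV     → [8, 7, 9, 9]
STORE 1 → [8, 7, 9]
ROT     → [7, 9, 8]
ROT     → [9, 8, 7]
MUL     → [9, 56]
PUSH -8 → [9, 56, -8]
SWAP    → [9, -8, 56]
SWAP    → [9, 56, -8]
ROT     → [56, -8, 9]
ROT     → [-8, 9, 56]

[-8, 9, 56]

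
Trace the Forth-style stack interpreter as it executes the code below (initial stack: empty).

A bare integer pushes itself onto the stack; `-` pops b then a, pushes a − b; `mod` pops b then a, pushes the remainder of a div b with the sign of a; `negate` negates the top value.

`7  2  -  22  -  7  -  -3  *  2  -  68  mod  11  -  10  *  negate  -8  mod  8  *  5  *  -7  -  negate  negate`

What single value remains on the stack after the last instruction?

87

7      → [7]
2      → [7, 2]
-      → [5]
22     → [5, 22]
-      → [-17]
7      → [-17, 7]
-      → [-24]
-3     → [-24, -3]
*      → [72]
2      → [72, 2]
-      → [70]
68     → [70, 68]
mod    → [2]
11     → [2, 11]
-      → [-9]
10     → [-9, 10]
*      → [-90]
negate → [90]
-8     → [90, -8]
mod    → [2]
8      → [2, 8]
*      → [16]
5      → [16, 5]
*      → [80]
-7     → [80, -7]
-      → [87]
negate → [-87]
negate → [87]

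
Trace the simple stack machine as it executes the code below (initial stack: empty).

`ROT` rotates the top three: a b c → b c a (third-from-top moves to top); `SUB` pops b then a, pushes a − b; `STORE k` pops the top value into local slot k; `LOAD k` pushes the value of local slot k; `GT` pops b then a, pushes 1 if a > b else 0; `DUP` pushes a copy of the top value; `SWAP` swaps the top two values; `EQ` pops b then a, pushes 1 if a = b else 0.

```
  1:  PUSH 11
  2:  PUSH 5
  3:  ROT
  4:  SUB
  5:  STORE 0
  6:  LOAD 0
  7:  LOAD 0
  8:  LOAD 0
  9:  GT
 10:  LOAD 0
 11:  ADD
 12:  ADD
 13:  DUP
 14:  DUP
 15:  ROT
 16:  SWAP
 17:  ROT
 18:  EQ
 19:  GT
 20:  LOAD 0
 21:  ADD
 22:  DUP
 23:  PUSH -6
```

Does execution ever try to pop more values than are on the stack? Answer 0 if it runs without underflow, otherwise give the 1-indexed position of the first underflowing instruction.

3

PUSH 11  11
PUSH 5   11 5
ROT  — needs 3 operands, stack has 2 → underflow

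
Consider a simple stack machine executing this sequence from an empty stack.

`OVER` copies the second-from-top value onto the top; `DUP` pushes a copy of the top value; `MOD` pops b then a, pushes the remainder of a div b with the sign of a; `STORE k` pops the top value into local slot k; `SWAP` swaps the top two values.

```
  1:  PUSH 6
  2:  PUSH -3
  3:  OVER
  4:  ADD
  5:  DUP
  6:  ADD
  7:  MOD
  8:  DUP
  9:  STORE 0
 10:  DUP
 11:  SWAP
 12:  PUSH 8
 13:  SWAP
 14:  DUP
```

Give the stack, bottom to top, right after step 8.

PUSH 6  : 6
PUSH -3 : 6 -3
OVER    : 6 -3 6
ADD     : 6 3
DUP     : 6 3 3
ADD     : 6 6
MOD     : 0
DUP     : 0 0

[0, 0]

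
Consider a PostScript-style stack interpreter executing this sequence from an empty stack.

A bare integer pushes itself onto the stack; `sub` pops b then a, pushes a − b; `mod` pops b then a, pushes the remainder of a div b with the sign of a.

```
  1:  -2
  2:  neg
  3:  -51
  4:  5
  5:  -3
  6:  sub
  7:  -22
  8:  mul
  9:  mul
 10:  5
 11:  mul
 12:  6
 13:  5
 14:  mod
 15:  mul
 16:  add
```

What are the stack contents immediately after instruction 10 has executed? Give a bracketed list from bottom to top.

[2, 8976, 5]

-2   [-2]
neg  [2]
-51  [2, -51]
5    [2, -51, 5]
-3   [2, -51, 5, -3]
sub  [2, -51, 8]
-22  [2, -51, 8, -22]
mul  [2, -51, -176]
mul  [2, 8976]
5    [2, 8976, 5]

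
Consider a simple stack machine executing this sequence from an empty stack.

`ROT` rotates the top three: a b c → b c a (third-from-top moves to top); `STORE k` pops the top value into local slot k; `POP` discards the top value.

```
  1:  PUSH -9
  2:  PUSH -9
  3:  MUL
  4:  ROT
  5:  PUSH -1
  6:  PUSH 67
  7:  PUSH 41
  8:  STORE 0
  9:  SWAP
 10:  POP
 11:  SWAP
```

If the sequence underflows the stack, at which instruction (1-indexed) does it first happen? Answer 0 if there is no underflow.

4

PUSH -9  [-9]
PUSH -9  [-9, -9]
MUL      [81]
ROT  — needs 3 operands, stack has 1 → underflow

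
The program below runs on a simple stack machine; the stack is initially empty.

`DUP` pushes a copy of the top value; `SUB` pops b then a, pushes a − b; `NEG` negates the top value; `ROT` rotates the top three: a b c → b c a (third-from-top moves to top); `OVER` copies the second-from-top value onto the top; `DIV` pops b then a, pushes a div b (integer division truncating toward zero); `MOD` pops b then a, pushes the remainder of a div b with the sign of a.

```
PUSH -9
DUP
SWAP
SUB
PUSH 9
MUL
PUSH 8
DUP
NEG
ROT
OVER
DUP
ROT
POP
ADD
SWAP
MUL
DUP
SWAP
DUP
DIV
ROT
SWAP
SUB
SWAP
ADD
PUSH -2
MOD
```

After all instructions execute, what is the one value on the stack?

PUSH -9 : -9
DUP     : -9 -9
SWAP    : -9 -9
SUB     : 0
PUSH 9  : 0 9
MUL     : 0
PUSH 8  : 0 8
DUP     : 0 8 8
NEG     : 0 8 -8
ROT     : 8 -8 0
OVER    : 8 -8 0 -8
DUP     : 8 -8 0 -8 -8
ROT     : 8 -8 -8 -8 0
POP     : 8 -8 -8 -8
ADD     : 8 -8 -16
SWAP    : 8 -16 -8
MUL     : 8 128
DUP     : 8 128 128
SWAP    : 8 128 128
DUP     : 8 128 128 128
DIV     : 8 128 1
ROT     : 128 1 8
SWAP    : 128 8 1
SUB     : 128 7
SWAP    : 7 128
ADD     : 135
PUSH -2 : 135 -2
MOD     : 1

1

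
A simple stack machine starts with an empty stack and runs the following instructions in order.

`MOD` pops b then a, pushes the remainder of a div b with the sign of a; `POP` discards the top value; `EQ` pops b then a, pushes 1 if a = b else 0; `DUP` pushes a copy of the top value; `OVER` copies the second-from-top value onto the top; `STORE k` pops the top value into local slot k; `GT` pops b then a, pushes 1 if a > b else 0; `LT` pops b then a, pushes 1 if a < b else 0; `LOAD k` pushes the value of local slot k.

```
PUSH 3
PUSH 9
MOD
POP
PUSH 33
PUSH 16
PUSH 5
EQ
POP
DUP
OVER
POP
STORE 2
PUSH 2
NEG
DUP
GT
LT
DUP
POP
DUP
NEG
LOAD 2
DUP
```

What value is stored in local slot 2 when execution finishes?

PUSH 3  -> 3
PUSH 9  -> 3 9
MOD     -> 3
POP     -> (empty)
PUSH 33 -> 33
PUSH 16 -> 33 16
PUSH 5  -> 33 16 5
EQ      -> 33 0
POP     -> 33
DUP     -> 33 33
OVER    -> 33 33 33
POP     -> 33 33
STORE 2 -> 33
PUSH 2  -> 33 2
NEG     -> 33 -2
DUP     -> 33 -2 -2
GT      -> 33 0
LT      -> 0
DUP     -> 0 0
POP     -> 0
DUP     -> 0 0
NEG     -> 0 0
LOAD 2  -> 0 0 33
DUP     -> 0 0 33 33

33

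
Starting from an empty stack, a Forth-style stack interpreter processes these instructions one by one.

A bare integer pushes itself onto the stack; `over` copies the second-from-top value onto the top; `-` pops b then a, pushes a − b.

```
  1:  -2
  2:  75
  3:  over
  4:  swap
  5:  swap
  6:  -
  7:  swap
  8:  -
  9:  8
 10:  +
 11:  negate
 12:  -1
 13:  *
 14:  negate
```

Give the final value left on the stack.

-87

-2     : [-2]
75     : [-2, 75]
over   : [-2, 75, -2]
swap   : [-2, -2, 75]
swap   : [-2, 75, -2]
-      : [-2, 77]
swap   : [77, -2]
-      : [79]
8      : [79, 8]
+      : [87]
negate : [-87]
-1     : [-87, -1]
*      : [87]
negate : [-87]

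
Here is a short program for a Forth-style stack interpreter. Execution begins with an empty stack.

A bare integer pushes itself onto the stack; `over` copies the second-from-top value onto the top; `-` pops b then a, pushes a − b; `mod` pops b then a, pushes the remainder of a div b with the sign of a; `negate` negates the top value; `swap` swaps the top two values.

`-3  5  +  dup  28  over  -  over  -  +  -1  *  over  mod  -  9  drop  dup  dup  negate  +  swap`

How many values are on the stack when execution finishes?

2

-3     → [-3]
5      → [-3, 5]
+      → [2]
dup    → [2, 2]
28     → [2, 2, 28]
over   → [2, 2, 28, 2]
-      → [2, 2, 26]
over   → [2, 2, 26, 2]
-      → [2, 2, 24]
+      → [2, 26]
-1     → [2, 26, -1]
*      → [2, -26]
over   → [2, -26, 2]
mod    → [2, 0]
-      → [2]
9      → [2, 9]
drop   → [2]
dup    → [2, 2]
dup    → [2, 2, 2]
negate → [2, 2, -2]
+      → [2, 0]
swap   → [0, 2]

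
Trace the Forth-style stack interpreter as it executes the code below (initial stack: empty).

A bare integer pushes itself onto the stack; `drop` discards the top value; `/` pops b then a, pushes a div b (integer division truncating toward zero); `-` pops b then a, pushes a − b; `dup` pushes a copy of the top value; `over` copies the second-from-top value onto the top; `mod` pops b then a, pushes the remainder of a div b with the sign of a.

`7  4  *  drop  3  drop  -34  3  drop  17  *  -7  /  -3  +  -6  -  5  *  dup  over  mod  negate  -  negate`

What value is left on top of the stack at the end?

7      : 7
4      : 7 4
*      : 28
drop   : (empty)
3      : 3
drop   : (empty)
-34    : -34
3      : -34 3
drop   : -34
17     : -34 17
*      : -578
-7     : -578 -7
/      : 82
-3     : 82 -3
+      : 79
-6     : 79 -6
-      : 85
5      : 85 5
*      : 425
dup    : 425 425
over   : 425 425 425
mod    : 425 0
negate : 425 0
-      : 425
negate : -425

-425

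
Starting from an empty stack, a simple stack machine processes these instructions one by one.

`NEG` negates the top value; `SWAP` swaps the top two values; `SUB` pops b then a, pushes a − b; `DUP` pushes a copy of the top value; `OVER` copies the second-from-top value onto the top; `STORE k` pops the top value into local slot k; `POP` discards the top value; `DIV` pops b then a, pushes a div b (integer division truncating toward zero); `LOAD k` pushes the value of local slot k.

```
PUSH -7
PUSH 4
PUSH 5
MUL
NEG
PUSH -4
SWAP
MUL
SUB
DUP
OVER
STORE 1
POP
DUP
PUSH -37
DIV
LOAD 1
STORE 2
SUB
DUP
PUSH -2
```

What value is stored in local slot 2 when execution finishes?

-87

PUSH -7  → -7
PUSH 4   → -7 4
PUSH 5   → -7 4 5
MUL      → -7 20
NEG      → -7 -20
PUSH -4  → -7 -20 -4
SWAP     → -7 -4 -20
MUL      → -7 80
SUB      → -87
DUP      → -87 -87
OVER     → -87 -87 -87
STORE 1  → -87 -87
POP      → -87
DUP      → -87 -87
PUSH -37 → -87 -87 -37
DIV      → -87 2
LOAD 1   → -87 2 -87
STORE 2  → -87 2
SUB      → -89
DUP      → -89 -89
PUSH -2  → -89 -89 -2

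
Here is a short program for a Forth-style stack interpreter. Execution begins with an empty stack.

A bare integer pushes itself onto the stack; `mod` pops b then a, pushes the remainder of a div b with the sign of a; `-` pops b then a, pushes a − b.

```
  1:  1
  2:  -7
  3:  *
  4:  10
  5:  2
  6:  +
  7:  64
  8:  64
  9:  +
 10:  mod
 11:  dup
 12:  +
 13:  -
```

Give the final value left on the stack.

1    1
-7   1 -7
*    -7
10   -7 10
2    -7 10 2
+    -7 12
64   -7 12 64
64   -7 12 64 64
+    -7 12 128
mod  -7 12
dup  -7 12 12
+    -7 24
-    -31

-31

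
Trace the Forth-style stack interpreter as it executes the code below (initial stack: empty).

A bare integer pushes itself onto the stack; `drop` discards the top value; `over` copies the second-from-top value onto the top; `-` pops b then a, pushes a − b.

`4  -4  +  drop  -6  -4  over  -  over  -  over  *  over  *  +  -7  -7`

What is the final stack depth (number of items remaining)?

3

4     4
-4    4 -4
+     0
drop  (empty)
-6    -6
-4    -6 -4
over  -6 -4 -6
-     -6 2
over  -6 2 -6
-     -6 8
over  -6 8 -6
*     -6 -48
over  -6 -48 -6
*     -6 288
+     282
-7    282 -7
-7    282 -7 -7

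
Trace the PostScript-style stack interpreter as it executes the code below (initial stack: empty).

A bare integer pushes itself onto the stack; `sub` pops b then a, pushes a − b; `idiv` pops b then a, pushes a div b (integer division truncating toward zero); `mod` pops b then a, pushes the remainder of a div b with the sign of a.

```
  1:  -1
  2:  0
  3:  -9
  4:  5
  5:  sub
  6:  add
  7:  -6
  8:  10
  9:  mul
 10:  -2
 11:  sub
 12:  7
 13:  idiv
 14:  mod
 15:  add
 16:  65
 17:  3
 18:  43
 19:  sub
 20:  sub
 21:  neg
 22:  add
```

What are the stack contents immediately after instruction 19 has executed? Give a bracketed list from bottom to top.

-1    -1
0     -1 0
-9    -1 0 -9
5     -1 0 -9 5
sub   -1 0 -14
add   -1 -14
-6    -1 -14 -6
10    -1 -14 -6 10
mul   -1 -14 -60
-2    -1 -14 -60 -2
sub   -1 -14 -58
7     -1 -14 -58 7
idiv  -1 -14 -8
mod   -1 -6
add   -7
65    -7 65
3     -7 65 3
43    -7 65 3 43
sub   -7 65 -40

[-7, 65, -40]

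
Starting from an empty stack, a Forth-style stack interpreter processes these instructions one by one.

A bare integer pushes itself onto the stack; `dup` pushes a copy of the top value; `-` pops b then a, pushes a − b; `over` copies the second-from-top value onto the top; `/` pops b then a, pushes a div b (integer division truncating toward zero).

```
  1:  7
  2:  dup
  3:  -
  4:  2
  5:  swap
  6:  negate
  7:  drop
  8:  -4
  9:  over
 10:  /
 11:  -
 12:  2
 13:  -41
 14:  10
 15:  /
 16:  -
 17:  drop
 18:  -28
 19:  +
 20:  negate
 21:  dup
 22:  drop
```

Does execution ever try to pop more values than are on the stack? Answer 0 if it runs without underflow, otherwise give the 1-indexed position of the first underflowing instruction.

7      → 7
dup    → 7 7
-      → 0
2      → 0 2
swap   → 2 0
negate → 2 0
drop   → 2
-4     → 2 -4
over   → 2 -4 2
/      → 2 -2
-      → 4
2      → 4 2
-41    → 4 2 -41
10     → 4 2 -41 10
/      → 4 2 -4
-      → 4 6
drop   → 4
-28    → 4 -28
+      → -24
negate → 24
dup    → 24 24
drop   → 24

0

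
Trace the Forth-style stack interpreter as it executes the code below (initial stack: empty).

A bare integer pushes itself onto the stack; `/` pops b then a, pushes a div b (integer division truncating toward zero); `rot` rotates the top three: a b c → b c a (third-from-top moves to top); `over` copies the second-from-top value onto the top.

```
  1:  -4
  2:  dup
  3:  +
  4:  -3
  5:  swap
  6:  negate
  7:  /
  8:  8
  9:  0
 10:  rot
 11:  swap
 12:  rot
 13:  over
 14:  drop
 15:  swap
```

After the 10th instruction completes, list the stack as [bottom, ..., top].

[8, 0, 0]

-4     : -4
dup    : -4 -4
+      : -8
-3     : -8 -3
swap   : -3 -8
negate : -3 8
/      : 0
8      : 0 8
0      : 0 8 0
rot    : 8 0 0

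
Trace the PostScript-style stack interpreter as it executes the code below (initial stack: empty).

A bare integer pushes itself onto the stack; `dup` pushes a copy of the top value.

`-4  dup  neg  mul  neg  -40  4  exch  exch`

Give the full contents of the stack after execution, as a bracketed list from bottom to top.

-4   → [-4]
dup  → [-4, -4]
neg  → [-4, 4]
mul  → [-16]
neg  → [16]
-40  → [16, -40]
4    → [16, -40, 4]
exch → [16, 4, -40]
exch → [16, -40, 4]

[16, -40, 4]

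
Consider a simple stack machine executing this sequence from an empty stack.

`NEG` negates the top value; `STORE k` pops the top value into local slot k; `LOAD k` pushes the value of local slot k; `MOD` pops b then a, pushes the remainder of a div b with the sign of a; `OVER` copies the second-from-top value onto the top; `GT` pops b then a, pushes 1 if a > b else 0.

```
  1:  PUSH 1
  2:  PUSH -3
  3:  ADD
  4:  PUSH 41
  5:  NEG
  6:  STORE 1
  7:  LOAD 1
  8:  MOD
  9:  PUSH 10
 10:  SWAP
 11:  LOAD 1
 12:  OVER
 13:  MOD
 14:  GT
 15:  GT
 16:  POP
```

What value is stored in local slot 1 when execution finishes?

PUSH 1  -> [1]
PUSH -3 -> [1, -3]
ADD     -> [-2]
PUSH 41 -> [-2, 41]
NEG     -> [-2, -41]
STORE 1 -> [-2]
LOAD 1  -> [-2, -41]
MOD     -> [-2]
PUSH 10 -> [-2, 10]
SWAP    -> [10, -2]
LOAD 1  -> [10, -2, -41]
OVER    -> [10, -2, -41, -2]
MOD     -> [10, -2, -1]
GT      -> [10, 0]
GT      -> [1]
POP     -> []

-41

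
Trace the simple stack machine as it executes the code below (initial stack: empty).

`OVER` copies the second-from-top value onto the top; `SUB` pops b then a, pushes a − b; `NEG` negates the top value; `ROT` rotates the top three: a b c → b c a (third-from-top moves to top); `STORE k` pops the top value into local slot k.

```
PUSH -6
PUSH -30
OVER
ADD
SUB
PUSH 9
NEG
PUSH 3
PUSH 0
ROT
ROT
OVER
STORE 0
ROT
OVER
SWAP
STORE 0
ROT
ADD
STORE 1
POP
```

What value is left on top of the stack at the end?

30

PUSH -6  -> -6
PUSH -30 -> -6 -30
OVER     -> -6 -30 -6
ADD      -> -6 -36
SUB      -> 30
PUSH 9   -> 30 9
NEG      -> 30 -9
PUSH 3   -> 30 -9 3
PUSH 0   -> 30 -9 3 0
ROT      -> 30 3 0 -9
ROT      -> 30 0 -9 3
OVER     -> 30 0 -9 3 -9
STORE 0  -> 30 0 -9 3
ROT      -> 30 -9 3 0
OVER     -> 30 -9 3 0 3
SWAP     -> 30 -9 3 3 0
STORE 0  -> 30 -9 3 3
ROT      -> 30 3 3 -9
ADD      -> 30 3 -6
STORE 1  -> 30 3
POP      -> 30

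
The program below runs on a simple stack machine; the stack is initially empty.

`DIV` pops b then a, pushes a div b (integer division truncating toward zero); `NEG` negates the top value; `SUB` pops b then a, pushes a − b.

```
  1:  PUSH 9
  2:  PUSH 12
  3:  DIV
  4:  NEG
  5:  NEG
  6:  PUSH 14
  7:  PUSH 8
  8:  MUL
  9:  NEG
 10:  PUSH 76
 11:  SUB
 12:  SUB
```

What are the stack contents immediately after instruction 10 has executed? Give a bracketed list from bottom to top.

PUSH 9  -> [9]
PUSH 12 -> [9, 12]
DIV     -> [0]
NEG     -> [0]
NEG     -> [0]
PUSH 14 -> [0, 14]
PUSH 8  -> [0, 14, 8]
MUL     -> [0, 112]
NEG     -> [0, -112]
PUSH 76 -> [0, -112, 76]

[0, -112, 76]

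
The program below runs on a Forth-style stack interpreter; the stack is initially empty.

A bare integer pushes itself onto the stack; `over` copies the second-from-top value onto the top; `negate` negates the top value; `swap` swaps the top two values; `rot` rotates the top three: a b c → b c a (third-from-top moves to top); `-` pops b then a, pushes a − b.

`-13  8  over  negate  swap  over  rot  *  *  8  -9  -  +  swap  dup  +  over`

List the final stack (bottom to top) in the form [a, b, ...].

-13    → [-13]
8      → [-13, 8]
over   → [-13, 8, -13]
negate → [-13, 8, 13]
swap   → [-13, 13, 8]
over   → [-13, 13, 8, 13]
rot    → [-13, 8, 13, 13]
*      → [-13, 8, 169]
*      → [-13, 1352]
8      → [-13, 1352, 8]
-9     → [-13, 1352, 8, -9]
-      → [-13, 1352, 17]
+      → [-13, 1369]
swap   → [1369, -13]
dup    → [1369, -13, -13]
+      → [1369, -26]
over   → [1369, -26, 1369]

[1369, -26, 1369]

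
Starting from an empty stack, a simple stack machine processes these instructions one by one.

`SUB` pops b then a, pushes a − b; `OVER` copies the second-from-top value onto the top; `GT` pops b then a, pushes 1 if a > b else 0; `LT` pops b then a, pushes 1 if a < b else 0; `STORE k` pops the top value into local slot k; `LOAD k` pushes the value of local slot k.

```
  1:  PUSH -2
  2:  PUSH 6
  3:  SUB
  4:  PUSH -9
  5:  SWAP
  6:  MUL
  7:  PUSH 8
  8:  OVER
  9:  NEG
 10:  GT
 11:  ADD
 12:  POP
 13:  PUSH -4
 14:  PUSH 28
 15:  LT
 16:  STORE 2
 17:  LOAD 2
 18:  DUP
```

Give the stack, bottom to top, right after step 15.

[1]

PUSH -2 -> -2
PUSH 6  -> -2 6
SUB     -> -8
PUSH -9 -> -8 -9
SWAP    -> -9 -8
MUL     -> 72
PUSH 8  -> 72 8
OVER    -> 72 8 72
NEG     -> 72 8 -72
GT      -> 72 1
ADD     -> 73
POP     -> (empty)
PUSH -4 -> -4
PUSH 28 -> -4 28
LT      -> 1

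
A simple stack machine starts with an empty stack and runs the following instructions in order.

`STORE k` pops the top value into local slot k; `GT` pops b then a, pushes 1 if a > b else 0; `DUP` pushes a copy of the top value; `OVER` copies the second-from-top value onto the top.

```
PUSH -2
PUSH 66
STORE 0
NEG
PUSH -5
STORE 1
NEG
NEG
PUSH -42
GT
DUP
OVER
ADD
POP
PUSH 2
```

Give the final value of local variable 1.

PUSH -2  -> -2
PUSH 66  -> -2 66
STORE 0  -> -2
NEG      -> 2
PUSH -5  -> 2 -5
STORE 1  -> 2
NEG      -> -2
NEG      -> 2
PUSH -42 -> 2 -42
GT       -> 1
DUP      -> 1 1
OVER     -> 1 1 1
ADD      -> 1 2
POP      -> 1
PUSH 2   -> 1 2

-5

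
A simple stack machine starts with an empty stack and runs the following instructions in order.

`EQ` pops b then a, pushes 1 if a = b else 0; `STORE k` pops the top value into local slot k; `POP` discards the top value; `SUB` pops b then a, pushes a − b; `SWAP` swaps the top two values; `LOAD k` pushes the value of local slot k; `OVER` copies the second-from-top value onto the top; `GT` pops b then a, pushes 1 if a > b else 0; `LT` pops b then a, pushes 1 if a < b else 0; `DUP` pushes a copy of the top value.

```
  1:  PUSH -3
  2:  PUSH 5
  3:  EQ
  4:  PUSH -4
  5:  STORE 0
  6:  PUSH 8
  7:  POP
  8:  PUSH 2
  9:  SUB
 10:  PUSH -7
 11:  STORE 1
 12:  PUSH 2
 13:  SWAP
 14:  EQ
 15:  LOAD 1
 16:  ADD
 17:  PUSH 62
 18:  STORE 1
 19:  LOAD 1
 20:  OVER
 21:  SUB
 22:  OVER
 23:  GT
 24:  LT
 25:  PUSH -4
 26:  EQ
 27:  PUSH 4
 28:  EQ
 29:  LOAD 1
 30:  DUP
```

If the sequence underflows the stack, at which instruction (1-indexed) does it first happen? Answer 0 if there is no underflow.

0

PUSH -3 → -3
PUSH 5  → -3 5
EQ      → 0
PUSH -4 → 0 -4
STORE 0 → 0
PUSH 8  → 0 8
POP     → 0
PUSH 2  → 0 2
SUB     → -2
PUSH -7 → -2 -7
STORE 1 → -2
PUSH 2  → -2 2
SWAP    → 2 -2
EQ      → 0
LOAD 1  → 0 -7
ADD     → -7
PUSH 62 → -7 62
STORE 1 → -7
LOAD 1  → -7 62
OVER    → -7 62 -7
SUB     → -7 69
OVER    → -7 69 -7
GT      → -7 1
LT      → 1
PUSH -4 → 1 -4
EQ      → 0
PUSH 4  → 0 4
EQ      → 0
LOAD 1  → 0 62
DUP     → 0 62 62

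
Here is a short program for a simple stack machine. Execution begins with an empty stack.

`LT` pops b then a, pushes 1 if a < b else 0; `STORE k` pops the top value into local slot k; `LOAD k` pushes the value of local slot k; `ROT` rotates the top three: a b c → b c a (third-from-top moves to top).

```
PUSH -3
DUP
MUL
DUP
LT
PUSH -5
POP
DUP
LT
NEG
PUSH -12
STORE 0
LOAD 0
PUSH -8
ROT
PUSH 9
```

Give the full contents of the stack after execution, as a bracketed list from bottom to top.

PUSH -3  -> [-3]
DUP      -> [-3, -3]
MUL      -> [9]
DUP      -> [9, 9]
LT       -> [0]
PUSH -5  -> [0, -5]
POP      -> [0]
DUP      -> [0, 0]
LT       -> [0]
NEG      -> [0]
PUSH -12 -> [0, -12]
STORE 0  -> [0]
LOAD 0   -> [0, -12]
PUSH -8  -> [0, -12, -8]
ROT      -> [-12, -8, 0]
PUSH 9   -> [-12, -8, 0, 9]

[-12, -8, 0, 9]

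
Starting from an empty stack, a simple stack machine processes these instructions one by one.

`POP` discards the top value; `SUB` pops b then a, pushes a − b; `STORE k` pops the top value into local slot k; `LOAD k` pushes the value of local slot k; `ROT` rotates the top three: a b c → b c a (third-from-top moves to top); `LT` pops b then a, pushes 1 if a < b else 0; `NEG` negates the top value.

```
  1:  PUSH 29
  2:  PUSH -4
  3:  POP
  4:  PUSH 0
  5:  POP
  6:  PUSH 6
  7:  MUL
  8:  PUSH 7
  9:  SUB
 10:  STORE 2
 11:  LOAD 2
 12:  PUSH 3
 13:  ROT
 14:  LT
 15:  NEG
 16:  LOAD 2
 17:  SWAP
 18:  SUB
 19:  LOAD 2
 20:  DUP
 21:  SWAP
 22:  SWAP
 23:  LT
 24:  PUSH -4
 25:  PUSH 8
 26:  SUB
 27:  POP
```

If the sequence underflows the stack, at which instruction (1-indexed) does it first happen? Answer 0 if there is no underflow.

13

PUSH 29 → 29
PUSH -4 → 29 -4
POP     → 29
PUSH 0  → 29 0
POP     → 29
PUSH 6  → 29 6
MUL     → 174
PUSH 7  → 174 7
SUB     → 167
STORE 2 → (empty)
LOAD 2  → 167
PUSH 3  → 167 3
ROT  — needs 3 operands, stack has 2 → underflow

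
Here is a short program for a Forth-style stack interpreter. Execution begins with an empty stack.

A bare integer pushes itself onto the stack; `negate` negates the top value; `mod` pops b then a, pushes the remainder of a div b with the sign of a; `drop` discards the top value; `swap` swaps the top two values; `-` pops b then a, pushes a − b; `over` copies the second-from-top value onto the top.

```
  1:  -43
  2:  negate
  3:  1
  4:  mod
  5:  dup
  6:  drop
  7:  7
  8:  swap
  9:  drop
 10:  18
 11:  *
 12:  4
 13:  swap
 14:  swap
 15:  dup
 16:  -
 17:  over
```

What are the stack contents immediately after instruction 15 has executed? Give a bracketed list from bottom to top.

[126, 4, 4]

-43     -43
negate  43
1       43 1
mod     0
dup     0 0
drop    0
7       0 7
swap    7 0
drop    7
18      7 18
*       126
4       126 4
swap    4 126
swap    126 4
dup     126 4 4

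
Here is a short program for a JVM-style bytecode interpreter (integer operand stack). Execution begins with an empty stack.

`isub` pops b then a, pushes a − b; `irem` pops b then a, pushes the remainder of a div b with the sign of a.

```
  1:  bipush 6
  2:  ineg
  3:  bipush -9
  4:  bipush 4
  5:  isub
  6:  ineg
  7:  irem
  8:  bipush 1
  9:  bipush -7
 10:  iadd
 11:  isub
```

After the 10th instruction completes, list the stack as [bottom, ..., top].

bipush 6  → [6]
ineg      → [-6]
bipush -9 → [-6, -9]
bipush 4  → [-6, -9, 4]
isub      → [-6, -13]
ineg      → [-6, 13]
irem      → [-6]
bipush 1  → [-6, 1]
bipush -7 → [-6, 1, -7]
iadd      → [-6, -6]

[-6, -6]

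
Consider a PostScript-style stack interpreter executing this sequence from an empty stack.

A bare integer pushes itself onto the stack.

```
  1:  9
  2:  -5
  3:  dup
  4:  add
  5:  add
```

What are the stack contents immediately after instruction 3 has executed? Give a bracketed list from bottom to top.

9   : 9
-5  : 9 -5
dup : 9 -5 -5

[9, -5, -5]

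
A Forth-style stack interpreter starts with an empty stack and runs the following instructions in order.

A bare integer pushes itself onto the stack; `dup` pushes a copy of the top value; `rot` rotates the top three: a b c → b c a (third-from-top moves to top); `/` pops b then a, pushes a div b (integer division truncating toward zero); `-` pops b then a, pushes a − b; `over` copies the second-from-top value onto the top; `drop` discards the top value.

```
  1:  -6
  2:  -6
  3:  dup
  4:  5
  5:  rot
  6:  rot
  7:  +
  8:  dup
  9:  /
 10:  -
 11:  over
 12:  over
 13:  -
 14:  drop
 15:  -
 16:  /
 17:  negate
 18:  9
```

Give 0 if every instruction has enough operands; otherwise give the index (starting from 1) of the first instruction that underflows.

-6    -6
-6    -6 -6
dup   -6 -6 -6
5     -6 -6 -6 5
rot   -6 -6 5 -6
rot   -6 5 -6 -6
+     -6 5 -12
dup   -6 5 -12 -12
/     -6 5 1
-     -6 4
over  -6 4 -6
over  -6 4 -6 4
-     -6 4 -10
drop  -6 4
-     -10
/  — needs 2 operands, stack has 1 → underflow

16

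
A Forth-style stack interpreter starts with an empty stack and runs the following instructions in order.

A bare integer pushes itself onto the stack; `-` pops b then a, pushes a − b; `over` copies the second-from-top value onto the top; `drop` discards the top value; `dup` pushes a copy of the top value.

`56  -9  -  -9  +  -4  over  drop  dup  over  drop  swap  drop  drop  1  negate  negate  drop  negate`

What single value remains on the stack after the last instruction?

-56

56     → 56
-9     → 56 -9
-      → 65
-9     → 65 -9
+      → 56
-4     → 56 -4
over   → 56 -4 56
drop   → 56 -4
dup    → 56 -4 -4
over   → 56 -4 -4 -4
drop   → 56 -4 -4
swap   → 56 -4 -4
drop   → 56 -4
drop   → 56
1      → 56 1
negate → 56 -1
negate → 56 1
drop   → 56
negate → -56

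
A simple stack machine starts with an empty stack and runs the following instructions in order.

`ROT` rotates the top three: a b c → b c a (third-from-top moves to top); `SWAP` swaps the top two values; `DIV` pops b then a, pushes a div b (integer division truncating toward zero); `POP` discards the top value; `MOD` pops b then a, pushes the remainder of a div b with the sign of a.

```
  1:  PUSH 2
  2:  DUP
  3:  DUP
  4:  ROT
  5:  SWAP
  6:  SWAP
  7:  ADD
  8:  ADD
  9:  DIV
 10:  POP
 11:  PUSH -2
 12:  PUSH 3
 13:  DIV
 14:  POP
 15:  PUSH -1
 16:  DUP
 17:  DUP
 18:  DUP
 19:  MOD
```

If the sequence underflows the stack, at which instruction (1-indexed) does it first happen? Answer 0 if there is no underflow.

PUSH 2  [2]
DUP     [2, 2]
DUP     [2, 2, 2]
ROT     [2, 2, 2]
SWAP    [2, 2, 2]
SWAP    [2, 2, 2]
ADD     [2, 4]
ADD     [6]
DIV  — needs 2 operands, stack has 1 → underflow

9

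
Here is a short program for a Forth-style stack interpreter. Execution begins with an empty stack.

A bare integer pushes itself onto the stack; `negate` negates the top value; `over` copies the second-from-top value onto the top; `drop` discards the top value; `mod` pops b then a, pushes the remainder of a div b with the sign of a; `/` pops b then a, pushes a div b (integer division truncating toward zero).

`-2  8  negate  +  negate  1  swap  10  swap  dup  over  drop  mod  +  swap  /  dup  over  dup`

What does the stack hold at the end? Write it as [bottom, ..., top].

-2      [-2]
8       [-2, 8]
negate  [-2, -8]
+       [-10]
negate  [10]
1       [10, 1]
swap    [1, 10]
10      [1, 10, 10]
swap    [1, 10, 10]
dup     [1, 10, 10, 10]
over    [1, 10, 10, 10, 10]
drop    [1, 10, 10, 10]
mod     [1, 10, 0]
+       [1, 10]
swap    [10, 1]
/       [10]
dup     [10, 10]
over    [10, 10, 10]
dup     [10, 10, 10, 10]

[10, 10, 10, 10]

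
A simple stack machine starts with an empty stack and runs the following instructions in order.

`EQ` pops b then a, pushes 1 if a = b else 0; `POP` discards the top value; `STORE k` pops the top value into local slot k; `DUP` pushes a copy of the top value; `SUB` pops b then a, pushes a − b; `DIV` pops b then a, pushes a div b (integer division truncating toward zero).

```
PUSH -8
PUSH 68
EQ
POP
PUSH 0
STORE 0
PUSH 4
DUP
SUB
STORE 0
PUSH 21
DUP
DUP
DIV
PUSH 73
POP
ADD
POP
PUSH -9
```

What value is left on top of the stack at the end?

PUSH -8 → -8
PUSH 68 → -8 68
EQ      → 0
POP     → (empty)
PUSH 0  → 0
STORE 0 → (empty)
PUSH 4  → 4
DUP     → 4 4
SUB     → 0
STORE 0 → (empty)
PUSH 21 → 21
DUP     → 21 21
DUP     → 21 21 21
DIV     → 21 1
PUSH 73 → 21 1 73
POP     → 21 1
ADD     → 22
POP     → (empty)
PUSH -9 → -9

-9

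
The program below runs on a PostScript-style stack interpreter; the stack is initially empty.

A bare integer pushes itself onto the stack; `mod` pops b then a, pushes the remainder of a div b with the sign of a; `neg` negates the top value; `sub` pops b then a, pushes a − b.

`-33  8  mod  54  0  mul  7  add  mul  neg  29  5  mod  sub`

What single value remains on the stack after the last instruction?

-33 → -33
8   → -33 8
mod → -1
54  → -1 54
0   → -1 54 0
mul → -1 0
7   → -1 0 7
add → -1 7
mul → -7
neg → 7
29  → 7 29
5   → 7 29 5
mod → 7 4
sub → 3

3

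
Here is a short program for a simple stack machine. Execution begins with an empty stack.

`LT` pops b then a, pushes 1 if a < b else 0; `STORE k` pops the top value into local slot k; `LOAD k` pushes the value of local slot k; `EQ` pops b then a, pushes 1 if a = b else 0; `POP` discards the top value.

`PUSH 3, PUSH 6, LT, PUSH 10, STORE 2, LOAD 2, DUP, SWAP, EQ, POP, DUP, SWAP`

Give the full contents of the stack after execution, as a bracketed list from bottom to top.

PUSH 3  → [3]
PUSH 6  → [3, 6]
LT      → [1]
PUSH 10 → [1, 10]
STORE 2 → [1]
LOAD 2  → [1, 10]
DUP     → [1, 10, 10]
SWAP    → [1, 10, 10]
EQ      → [1, 1]
POP     → [1]
DUP     → [1, 1]
SWAP    → [1, 1]

[1, 1]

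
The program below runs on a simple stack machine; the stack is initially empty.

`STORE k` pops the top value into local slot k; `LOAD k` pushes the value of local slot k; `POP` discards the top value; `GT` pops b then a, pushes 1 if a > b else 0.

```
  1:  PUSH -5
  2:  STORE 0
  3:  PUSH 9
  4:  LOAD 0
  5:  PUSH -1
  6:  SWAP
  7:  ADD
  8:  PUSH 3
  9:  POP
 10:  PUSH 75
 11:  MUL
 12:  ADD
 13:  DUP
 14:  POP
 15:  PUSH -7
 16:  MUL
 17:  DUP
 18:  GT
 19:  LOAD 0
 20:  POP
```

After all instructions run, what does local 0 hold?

PUSH -5 → [-5]
STORE 0 → []
PUSH 9  → [9]
LOAD 0  → [9, -5]
PUSH -1 → [9, -5, -1]
SWAP    → [9, -1, -5]
ADD     → [9, -6]
PUSH 3  → [9, -6, 3]
POP     → [9, -6]
PUSH 75 → [9, -6, 75]
MUL     → [9, -450]
ADD     → [-441]
DUP     → [-441, -441]
POP     → [-441]
PUSH -7 → [-441, -7]
MUL     → [3087]
DUP     → [3087, 3087]
GT      → [0]
LOAD 0  → [0, -5]
POP     → [0]

-5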